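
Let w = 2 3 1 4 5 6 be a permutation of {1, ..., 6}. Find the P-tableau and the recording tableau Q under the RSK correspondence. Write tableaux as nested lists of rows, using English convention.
P = [[1, 3, 4, 5, 6], [2]], Q = [[1, 2, 4, 5, 6], [3]]

Insert each entry of the permutation into P by Schensted row insertion, recording in Q the position of each new cell.

Insert 2: appended to row 1. P = [[2]], Q = [[1]].
Insert 3: appended to row 1. P = [[2, 3]], Q = [[1, 2]].
Insert 1: 1 bumps 2 from row 1; 2 starts row 2. P = [[1, 3], [2]], Q = [[1, 2], [3]].
Insert 4: appended to row 1. P = [[1, 3, 4], [2]], Q = [[1, 2, 4], [3]].
Insert 5: appended to row 1. P = [[1, 3, 4, 5], [2]], Q = [[1, 2, 4, 5], [3]].
Insert 6: appended to row 1. P = [[1, 3, 4, 5, 6], [2]], Q = [[1, 2, 4, 5, 6], [3]].

So P = [[1, 3, 4, 5, 6], [2]], Q = [[1, 2, 4, 5, 6], [3]].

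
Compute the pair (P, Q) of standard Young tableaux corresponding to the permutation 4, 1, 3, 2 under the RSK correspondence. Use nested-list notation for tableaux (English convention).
P = [[1, 2], [3], [4]], Q = [[1, 3], [2], [4]]

Insert each entry of the permutation into P by Schensted row insertion, recording in Q the position of each new cell.

Insert 4: appended to row 1. P = [[4]], Q = [[1]].
Insert 1: 1 bumps 4 from row 1; 4 starts row 2. P = [[1], [4]], Q = [[1], [2]].
Insert 3: appended to row 1. P = [[1, 3], [4]], Q = [[1, 3], [2]].
Insert 2: 2 bumps 3 from row 1; 3 bumps 4 from row 2; 4 starts row 3. P = [[1, 2], [3], [4]], Q = [[1, 3], [2], [4]].

So P = [[1, 2], [3], [4]], Q = [[1, 3], [2], [4]].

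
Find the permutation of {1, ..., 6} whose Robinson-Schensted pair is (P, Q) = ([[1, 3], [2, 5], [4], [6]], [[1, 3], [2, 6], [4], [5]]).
6 4 5 2 1 3

Reverse the RSK construction: for i from n down to 1, find the cell of Q containing i, remove the entry at that cell from P, and reverse-bump it up through P; the value ejected from row 1 is w(i).

Step i=6: Q has 6 at row 2, column 2; remove 5 from row 2 of P and reverse-bump: 5 enters row 1 and ejects 3. So w(6) = 3. P is now [[1, 5], [2], [4], [6]].
Step i=5: Q has 5 at row 4, column 1; remove 6 from row 4 of P and reverse-bump: 6 enters row 3 and ejects 4; 4 enters row 2 and ejects 2; 2 enters row 1 and ejects 1. So w(5) = 1. P is now [[2, 5], [4], [6]].
Step i=4: Q has 4 at row 3, column 1; remove 6 from row 3 of P and reverse-bump: 6 enters row 2 and ejects 4; 4 enters row 1 and ejects 2. So w(4) = 2. P is now [[4, 5], [6]].
Step i=3: Q has 3 at row 1, column 2; remove that cell from P, ejecting 5. So w(3) = 5. P is now [[4], [6]].
Step i=2: Q has 2 at row 2, column 1; remove 6 from row 2 of P and reverse-bump: 6 enters row 1 and ejects 4. So w(2) = 4. P is now [[6]].
Step i=1: Q has 1 at row 1, column 1; remove that cell from P, ejecting 6. So w(1) = 6. P is now [].

So w = 6 4 5 2 1 3.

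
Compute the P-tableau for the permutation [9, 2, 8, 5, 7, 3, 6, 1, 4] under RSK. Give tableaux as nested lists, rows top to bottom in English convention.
Insert 9: appended to row 1. P = [[9]].
Insert 2: 2 bumps 9 from row 1; 9 starts row 2. P = [[2], [9]].
Insert 8: appended to row 1. P = [[2, 8], [9]].
Insert 5: 5 bumps 8 from row 1; 8 bumps 9 from row 2; 9 starts row 3. P = [[2, 5], [8], [9]].
Insert 7: appended to row 1. P = [[2, 5, 7], [8], [9]].
Insert 3: 3 bumps 5 from row 1; 5 bumps 8 from row 2; 8 bumps 9 from row 3; 9 starts row 4. P = [[2, 3, 7], [5], [8], [9]].
Insert 6: 6 bumps 7 from row 1; 7 appends to row 2. P = [[2, 3, 6], [5, 7], [8], [9]].
Insert 1: 1 bumps 2 from row 1; 2 bumps 5 from row 2; 5 bumps 8 from row 3; 8 bumps 9 from row 4; 9 starts row 5. P = [[1, 3, 6], [2, 7], [5], [8], [9]].
Insert 4: 4 bumps 6 from row 1; 6 bumps 7 from row 2; 7 appends to row 3. P = [[1, 3, 4], [2, 6], [5, 7], [8], [9]].

So P = [[1, 3, 4], [2, 6], [5, 7], [8], [9]].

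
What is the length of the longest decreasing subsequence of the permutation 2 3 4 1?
2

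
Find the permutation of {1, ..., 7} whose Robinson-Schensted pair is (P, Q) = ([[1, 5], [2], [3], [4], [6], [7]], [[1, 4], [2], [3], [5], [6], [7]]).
7 6 4 5 3 2 1

Reverse the RSK construction: for i from n down to 1, find the cell of Q containing i, remove the entry at that cell from P, and reverse-bump it up through P; the value ejected from row 1 is w(i).

Step i=7: Q has 7 at row 6, column 1; remove 7 from row 6 of P and reverse-bump: 7 enters row 5 and ejects 6; 6 enters row 4 and ejects 4; 4 enters row 3 and ejects 3; 3 enters row 2 and ejects 2; 2 enters row 1 and ejects 1. So w(7) = 1. P is now [[2, 5], [3], [4], [6], [7]].
Step i=6: Q has 6 at row 5, column 1; remove 7 from row 5 of P and reverse-bump: 7 enters row 4 and ejects 6; 6 enters row 3 and ejects 4; 4 enters row 2 and ejects 3; 3 enters row 1 and ejects 2. So w(6) = 2. P is now [[3, 5], [4], [6], [7]].
Step i=5: Q has 5 at row 4, column 1; remove 7 from row 4 of P and reverse-bump: 7 enters row 3 and ejects 6; 6 enters row 2 and ejects 4; 4 enters row 1 and ejects 3. So w(5) = 3. P is now [[4, 5], [6], [7]].
Step i=4: Q has 4 at row 1, column 2; remove that cell from P, ejecting 5. So w(4) = 5. P is now [[4], [6], [7]].
Step i=3: Q has 3 at row 3, column 1; remove 7 from row 3 of P and reverse-bump: 7 enters row 2 and ejects 6; 6 enters row 1 and ejects 4. So w(3) = 4. P is now [[6], [7]].
Step i=2: Q has 2 at row 2, column 1; remove 7 from row 2 of P and reverse-bump: 7 enters row 1 and ejects 6. So w(2) = 6. P is now [[7]].
Step i=1: Q has 1 at row 1, column 1; remove that cell from P, ejecting 7. So w(1) = 7. P is now [].

So w = 7 6 4 5 3 2 1.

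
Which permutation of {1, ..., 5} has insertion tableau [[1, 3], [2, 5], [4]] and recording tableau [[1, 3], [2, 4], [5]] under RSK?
Reverse the RSK construction: for i from n down to 1, find the cell of Q containing i, remove the entry at that cell from P, and reverse-bump it up through P; the value ejected from row 1 is w(i).

Step i=5: Q has 5 at row 3, column 1; remove 4 from row 3 of P and reverse-bump: 4 enters row 2 and ejects 2; 2 enters row 1 and ejects 1. So w(5) = 1. P is now [[2, 3], [4, 5]].
Step i=4: Q has 4 at row 2, column 2; remove 5 from row 2 of P and reverse-bump: 5 enters row 1 and ejects 3. So w(4) = 3. P is now [[2, 5], [4]].
Step i=3: Q has 3 at row 1, column 2; remove that cell from P, ejecting 5. So w(3) = 5. P is now [[2], [4]].
Step i=2: Q has 2 at row 2, column 1; remove 4 from row 2 of P and reverse-bump: 4 enters row 1 and ejects 2. So w(2) = 2. P is now [[4]].
Step i=1: Q has 1 at row 1, column 1; remove that cell from P, ejecting 4. So w(1) = 4. P is now [].

So w = 4 2 5 3 1.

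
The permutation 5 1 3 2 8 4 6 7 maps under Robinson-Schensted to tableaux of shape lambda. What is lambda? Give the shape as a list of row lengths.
Row-insert each entry into an empty tableau.

After inserting 5: P = [[5]].
After inserting 1: P = [[1], [5]].
After inserting 3: P = [[1, 3], [5]].
After inserting 2: P = [[1, 2], [3], [5]].
After inserting 8: P = [[1, 2, 8], [3], [5]].
After inserting 4: P = [[1, 2, 4], [3, 8], [5]].
After inserting 6: P = [[1, 2, 4, 6], [3, 8], [5]].
After inserting 7: P = [[1, 2, 4, 6, 7], [3, 8], [5]].

The final insertion tableau P = [[1, 2, 4, 6, 7], [3, 8], [5]] has shape [5, 2, 1].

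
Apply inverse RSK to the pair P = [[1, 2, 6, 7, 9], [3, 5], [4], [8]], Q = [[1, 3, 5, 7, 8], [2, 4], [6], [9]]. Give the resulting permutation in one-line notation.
Reverse the RSK construction: for i from n down to 1, find the cell of Q containing i, remove the entry at that cell from P, and reverse-bump it up through P; the value ejected from row 1 is w(i).

Step i=9: Q has 9 at row 4, column 1; remove 8 from row 4 of P and reverse-bump: 8 enters row 3 and ejects 4; 4 enters row 2 and ejects 3; 3 enters row 1 and ejects 2. So w(9) = 2. P is now [[1, 3, 6, 7, 9], [4, 5], [8]].
Step i=8: Q has 8 at row 1, column 5; remove that cell from P, ejecting 9. So w(8) = 9. P is now [[1, 3, 6, 7], [4, 5], [8]].
Step i=7: Q has 7 at row 1, column 4; remove that cell from P, ejecting 7. So w(7) = 7. P is now [[1, 3, 6], [4, 5], [8]].
Step i=6: Q has 6 at row 3, column 1; remove 8 from row 3 of P and reverse-bump: 8 enters row 2 and ejects 5; 5 enters row 1 and ejects 3. So w(6) = 3. P is now [[1, 5, 6], [4, 8]].
Step i=5: Q has 5 at row 1, column 3; remove that cell from P, ejecting 6. So w(5) = 6. P is now [[1, 5], [4, 8]].
Step i=4: Q has 4 at row 2, column 2; remove 8 from row 2 of P and reverse-bump: 8 enters row 1 and ejects 5. So w(4) = 5. P is now [[1, 8], [4]].
Step i=3: Q has 3 at row 1, column 2; remove that cell from P, ejecting 8. So w(3) = 8. P is now [[1], [4]].
Step i=2: Q has 2 at row 2, column 1; remove 4 from row 2 of P and reverse-bump: 4 enters row 1 and ejects 1. So w(2) = 1. P is now [[4]].
Step i=1: Q has 1 at row 1, column 1; remove that cell from P, ejecting 4. So w(1) = 4. P is now [].

So w = 4 1 8 5 6 3 7 9 2.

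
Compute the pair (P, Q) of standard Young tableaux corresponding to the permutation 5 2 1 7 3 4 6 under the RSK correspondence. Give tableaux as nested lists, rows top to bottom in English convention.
Insert each entry of the permutation into P by Schensted row insertion, recording in Q the position of each new cell.

After inserting 5: P = [[5]].
After inserting 2: P = [[2], [5]].
After inserting 1: P = [[1], [2], [5]].
After inserting 7: P = [[1, 7], [2], [5]].
After inserting 3: P = [[1, 3], [2, 7], [5]].
After inserting 4: P = [[1, 3, 4], [2, 7], [5]].
After inserting 6: P = [[1, 3, 4, 6], [2, 7], [5]].

So P = [[1, 3, 4, 6], [2, 7], [5]], Q = [[1, 4, 6, 7], [2, 5], [3]].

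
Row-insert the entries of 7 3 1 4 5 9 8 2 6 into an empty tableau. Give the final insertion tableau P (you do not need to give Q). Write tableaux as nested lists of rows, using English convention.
Insert 7: appended to row 1. P = [[7]].
Insert 3: 3 bumps 7 from row 1; 7 starts row 2. P = [[3], [7]].
Insert 1: 1 bumps 3 from row 1; 3 bumps 7 from row 2; 7 starts row 3. P = [[1], [3], [7]].
Insert 4: appended to row 1. P = [[1, 4], [3], [7]].
Insert 5: appended to row 1. P = [[1, 4, 5], [3], [7]].
Insert 9: appended to row 1. P = [[1, 4, 5, 9], [3], [7]].
Insert 8: 8 bumps 9 from row 1; 9 appends to row 2. P = [[1, 4, 5, 8], [3, 9], [7]].
Insert 2: 2 bumps 4 from row 1; 4 bumps 9 from row 2; 9 appends to row 3. P = [[1, 2, 5, 8], [3, 4], [7, 9]].
Insert 6: 6 bumps 8 from row 1; 8 appends to row 2. P = [[1, 2, 5, 6], [3, 4, 8], [7, 9]].

So P = [[1, 2, 5, 6], [3, 4, 8], [7, 9]].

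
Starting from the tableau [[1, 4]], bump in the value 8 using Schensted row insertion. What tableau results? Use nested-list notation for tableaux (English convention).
8 is larger than every entry of row 1, so it is appended to row 1. The new tableau is [[1, 4, 8]].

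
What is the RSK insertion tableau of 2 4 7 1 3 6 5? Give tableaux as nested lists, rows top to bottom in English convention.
Insert 2: appended to row 1. P = [[2]].
Insert 4: appended to row 1. P = [[2, 4]].
Insert 7: appended to row 1. P = [[2, 4, 7]].
Insert 1: 1 bumps 2 from row 1; 2 starts row 2. P = [[1, 4, 7], [2]].
Insert 3: 3 bumps 4 from row 1; 4 appends to row 2. P = [[1, 3, 7], [2, 4]].
Insert 6: 6 bumps 7 from row 1; 7 appends to row 2. P = [[1, 3, 6], [2, 4, 7]].
Insert 5: 5 bumps 6 from row 1; 6 bumps 7 from row 2; 7 starts row 3. P = [[1, 3, 5], [2, 4, 6], [7]].

So P = [[1, 3, 5], [2, 4, 6], [7]].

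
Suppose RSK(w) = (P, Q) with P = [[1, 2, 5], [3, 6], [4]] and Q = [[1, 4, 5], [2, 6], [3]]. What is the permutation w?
Reverse RSK: for i = n, n-1, ..., 1, locate i in Q, remove the corresponding corner cell from P, and reverse-bump its entry up through P; the value ejected from row 1 is w(i).

So w = 4 3 1 2 6 5.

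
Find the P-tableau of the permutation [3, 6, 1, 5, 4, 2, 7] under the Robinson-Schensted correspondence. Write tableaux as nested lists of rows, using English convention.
P = [[1, 2, 7], [3, 4], [5], [6]]

Insert 3: appended to row 1. P = [[3]].
Insert 6: appended to row 1. P = [[3, 6]].
Insert 1: 1 bumps 3 from row 1; 3 starts row 2. P = [[1, 6], [3]].
Insert 5: 5 bumps 6 from row 1; 6 appends to row 2. P = [[1, 5], [3, 6]].
Insert 4: 4 bumps 5 from row 1; 5 bumps 6 from row 2; 6 starts row 3. P = [[1, 4], [3, 5], [6]].
Insert 2: 2 bumps 4 from row 1; 4 bumps 5 from row 2; 5 bumps 6 from row 3; 6 starts row 4. P = [[1, 2], [3, 4], [5], [6]].
Insert 7: appended to row 1. P = [[1, 2, 7], [3, 4], [5], [6]].

So P = [[1, 2, 7], [3, 4], [5], [6]].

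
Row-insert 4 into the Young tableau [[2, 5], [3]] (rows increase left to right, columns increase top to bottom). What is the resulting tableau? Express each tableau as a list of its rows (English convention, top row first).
In row 1, 4 replaces 5 (the leftmost entry greater than 4); 5 is bumped to row 2. 5 is appended to row 2. The new tableau is [[2, 4], [3, 5]].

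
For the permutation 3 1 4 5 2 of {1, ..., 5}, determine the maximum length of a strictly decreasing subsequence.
2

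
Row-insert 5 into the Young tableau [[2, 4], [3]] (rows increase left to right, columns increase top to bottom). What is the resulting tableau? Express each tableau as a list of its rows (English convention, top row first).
[[2, 4, 5], [3]]

5 is larger than every entry of row 1, so it is appended to row 1. The new tableau is [[2, 4, 5], [3]].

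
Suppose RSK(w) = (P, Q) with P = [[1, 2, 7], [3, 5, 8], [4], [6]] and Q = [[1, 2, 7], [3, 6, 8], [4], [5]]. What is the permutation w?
4 6 5 3 1 2 8 7

Reverse the RSK construction: for i from n down to 1, find the cell of Q containing i, remove the entry at that cell from P, and reverse-bump it up through P; the value ejected from row 1 is w(i).

Step i=8: Q has 8 at row 2, column 3; remove 8 from row 2 of P and reverse-bump: 8 enters row 1 and ejects 7. So w(8) = 7. P is now [[1, 2, 8], [3, 5], [4], [6]].
Step i=7: Q has 7 at row 1, column 3; remove that cell from P, ejecting 8. So w(7) = 8. P is now [[1, 2], [3, 5], [4], [6]].
Step i=6: Q has 6 at row 2, column 2; remove 5 from row 2 of P and reverse-bump: 5 enters row 1 and ejects 2. So w(6) = 2. P is now [[1, 5], [3], [4], [6]].
Step i=5: Q has 5 at row 4, column 1; remove 6 from row 4 of P and reverse-bump: 6 enters row 3 and ejects 4; 4 enters row 2 and ejects 3; 3 enters row 1 and ejects 1. So w(5) = 1. P is now [[3, 5], [4], [6]].
Step i=4: Q has 4 at row 3, column 1; remove 6 from row 3 of P and reverse-bump: 6 enters row 2 and ejects 4; 4 enters row 1 and ejects 3. So w(4) = 3. P is now [[4, 5], [6]].
Step i=3: Q has 3 at row 2, column 1; remove 6 from row 2 of P and reverse-bump: 6 enters row 1 and ejects 5. So w(3) = 5. P is now [[4, 6]].
Step i=2: Q has 2 at row 1, column 2; remove that cell from P, ejecting 6. So w(2) = 6. P is now [[4]].
Step i=1: Q has 1 at row 1, column 1; remove that cell from P, ejecting 4. So w(1) = 4. P is now [].

So w = 4 6 5 3 1 2 8 7.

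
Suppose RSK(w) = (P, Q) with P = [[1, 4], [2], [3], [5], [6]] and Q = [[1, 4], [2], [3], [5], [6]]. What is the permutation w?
6 5 3 4 2 1

Reverse RSK: for i = n, n-1, ..., 1, locate i in Q, remove the corresponding corner cell from P, and reverse-bump its entry up through P; the value ejected from row 1 is w(i).

So w = 6 5 3 4 2 1.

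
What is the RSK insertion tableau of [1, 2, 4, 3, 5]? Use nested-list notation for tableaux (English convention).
P = [[1, 2, 3, 5], [4]]

Insert 1: appended to row 1. P = [[1]].
Insert 2: appended to row 1. P = [[1, 2]].
Insert 4: appended to row 1. P = [[1, 2, 4]].
Insert 3: 3 bumps 4 from row 1; 4 starts row 2. P = [[1, 2, 3], [4]].
Insert 5: appended to row 1. P = [[1, 2, 3, 5], [4]].

So P = [[1, 2, 3, 5], [4]].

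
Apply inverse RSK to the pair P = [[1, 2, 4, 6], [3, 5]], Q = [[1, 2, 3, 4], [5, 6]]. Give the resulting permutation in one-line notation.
Reverse the RSK construction: for i from n down to 1, find the cell of Q containing i, remove the entry at that cell from P, and reverse-bump it up through P; the value ejected from row 1 is w(i).

Step i=6: Q has 6 at row 2, column 2; remove 5 from row 2 of P and reverse-bump: 5 enters row 1 and ejects 4. So w(6) = 4. P is now [[1, 2, 5, 6], [3]].
Step i=5: Q has 5 at row 2, column 1; remove 3 from row 2 of P and reverse-bump: 3 enters row 1 and ejects 2. So w(5) = 2. P is now [[1, 3, 5, 6]].
Step i=4: Q has 4 at row 1, column 4; remove that cell from P, ejecting 6. So w(4) = 6. P is now [[1, 3, 5]].
Step i=3: Q has 3 at row 1, column 3; remove that cell from P, ejecting 5. So w(3) = 5. P is now [[1, 3]].
Step i=2: Q has 2 at row 1, column 2; remove that cell from P, ejecting 3. So w(2) = 3. P is now [[1]].
Step i=1: Q has 1 at row 1, column 1; remove that cell from P, ejecting 1. So w(1) = 1. P is now [].

So w = 1 3 5 6 2 4.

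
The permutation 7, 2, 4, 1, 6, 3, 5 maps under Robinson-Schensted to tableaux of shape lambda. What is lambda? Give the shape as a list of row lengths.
[3, 3, 1]

Row-insert each entry into an empty tableau.

After inserting 7: P = [[7]].
After inserting 2: P = [[2], [7]].
After inserting 4: P = [[2, 4], [7]].
After inserting 1: P = [[1, 4], [2], [7]].
After inserting 6: P = [[1, 4, 6], [2], [7]].
After inserting 3: P = [[1, 3, 6], [2, 4], [7]].
After inserting 5: P = [[1, 3, 5], [2, 4, 6], [7]].

The final insertion tableau P = [[1, 3, 5], [2, 4, 6], [7]] has shape [3, 3, 1].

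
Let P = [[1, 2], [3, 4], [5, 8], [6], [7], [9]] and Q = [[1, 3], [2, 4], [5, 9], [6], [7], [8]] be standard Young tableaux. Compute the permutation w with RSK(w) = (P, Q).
7 3 9 8 6 5 4 1 2

Reverse RSK: for i = n, n-1, ..., 1, locate i in Q, remove the corresponding corner cell from P, and reverse-bump its entry up through P; the value ejected from row 1 is w(i).

So w = 7 3 9 8 6 5 4 1 2.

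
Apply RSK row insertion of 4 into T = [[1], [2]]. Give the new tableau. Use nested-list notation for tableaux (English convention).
4 is larger than every entry of row 1, so it is appended to row 1. The new tableau is [[1, 4], [2]].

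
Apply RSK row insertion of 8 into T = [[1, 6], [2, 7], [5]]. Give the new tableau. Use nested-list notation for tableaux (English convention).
[[1, 6, 8], [2, 7], [5]]

8 is larger than every entry of row 1, so it is appended to row 1. The new tableau is [[1, 6, 8], [2, 7], [5]].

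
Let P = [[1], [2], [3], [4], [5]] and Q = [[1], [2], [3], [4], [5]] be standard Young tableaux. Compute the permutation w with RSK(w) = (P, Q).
5 4 3 2 1

Reverse the RSK construction: for i from n down to 1, find the cell of Q containing i, remove the entry at that cell from P, and reverse-bump it up through P; the value ejected from row 1 is w(i).

Step i=5: Q has 5 at row 5, column 1; remove 5 from row 5 of P and reverse-bump: 5 enters row 4 and ejects 4; 4 enters row 3 and ejects 3; 3 enters row 2 and ejects 2; 2 enters row 1 and ejects 1. So w(5) = 1. P is now [[2], [3], [4], [5]].
Step i=4: Q has 4 at row 4, column 1; remove 5 from row 4 of P and reverse-bump: 5 enters row 3 and ejects 4; 4 enters row 2 and ejects 3; 3 enters row 1 and ejects 2. So w(4) = 2. P is now [[3], [4], [5]].
Step i=3: Q has 3 at row 3, column 1; remove 5 from row 3 of P and reverse-bump: 5 enters row 2 and ejects 4; 4 enters row 1 and ejects 3. So w(3) = 3. P is now [[4], [5]].
Step i=2: Q has 2 at row 2, column 1; remove 5 from row 2 of P and reverse-bump: 5 enters row 1 and ejects 4. So w(2) = 4. P is now [[5]].
Step i=1: Q has 1 at row 1, column 1; remove that cell from P, ejecting 5. So w(1) = 5. P is now [].

So w = 5 4 3 2 1.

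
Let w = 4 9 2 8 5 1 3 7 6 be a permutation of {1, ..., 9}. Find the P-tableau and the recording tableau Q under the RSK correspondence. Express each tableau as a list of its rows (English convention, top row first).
Insert each entry of the permutation into P by Schensted row insertion, recording in Q the position of each new cell.

Insert 4: appended to row 1. P = [[4]].
Insert 9: appended to row 1. P = [[4, 9]].
Insert 2: 2 bumps 4 from row 1; 4 starts row 2. P = [[2, 9], [4]].
Insert 8: 8 bumps 9 from row 1; 9 appends to row 2. P = [[2, 8], [4, 9]].
Insert 5: 5 bumps 8 from row 1; 8 bumps 9 from row 2; 9 starts row 3. P = [[2, 5], [4, 8], [9]].
Insert 1: 1 bumps 2 from row 1; 2 bumps 4 from row 2; 4 bumps 9 from row 3; 9 starts row 4. P = [[1, 5], [2, 8], [4], [9]].
Insert 3: 3 bumps 5 from row 1; 5 bumps 8 from row 2; 8 appends to row 3. P = [[1, 3], [2, 5], [4, 8], [9]].
Insert 7: appended to row 1. P = [[1, 3, 7], [2, 5], [4, 8], [9]].
Insert 6: 6 bumps 7 from row 1; 7 appends to row 2. P = [[1, 3, 6], [2, 5, 7], [4, 8], [9]].

So P = [[1, 3, 6], [2, 5, 7], [4, 8], [9]], Q = [[1, 2, 8], [3, 4, 9], [5, 7], [6]].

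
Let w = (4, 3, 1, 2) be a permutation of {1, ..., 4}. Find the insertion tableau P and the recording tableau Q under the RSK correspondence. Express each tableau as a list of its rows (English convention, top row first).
Insert each entry of the permutation into P by Schensted row insertion, recording in Q the position of each new cell.

After inserting 4: P = [[4]].
After inserting 3: P = [[3], [4]].
After inserting 1: P = [[1], [3], [4]].
After inserting 2: P = [[1, 2], [3], [4]].

So P = [[1, 2], [3], [4]], Q = [[1, 4], [2], [3]].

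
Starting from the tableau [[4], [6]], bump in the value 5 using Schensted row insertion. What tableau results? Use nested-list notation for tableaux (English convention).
5 is larger than every entry of row 1, so it is appended to row 1. The new tableau is [[4, 5], [6]].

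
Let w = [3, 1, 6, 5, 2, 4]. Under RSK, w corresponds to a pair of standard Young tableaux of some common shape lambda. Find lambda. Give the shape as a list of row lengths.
[3, 2, 1]

RSK row insertion gives P = [[1, 2, 4], [3, 5], [6]], which has shape [3, 2, 1].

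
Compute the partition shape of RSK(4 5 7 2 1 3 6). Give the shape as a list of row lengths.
[3, 3, 1]

Row-insert each entry into an empty tableau.

After inserting 4: P = [[4]].
After inserting 5: P = [[4, 5]].
After inserting 7: P = [[4, 5, 7]].
After inserting 2: P = [[2, 5, 7], [4]].
After inserting 1: P = [[1, 5, 7], [2], [4]].
After inserting 3: P = [[1, 3, 7], [2, 5], [4]].
After inserting 6: P = [[1, 3, 6], [2, 5, 7], [4]].

The final insertion tableau P = [[1, 3, 6], [2, 5, 7], [4]] has shape [3, 3, 1].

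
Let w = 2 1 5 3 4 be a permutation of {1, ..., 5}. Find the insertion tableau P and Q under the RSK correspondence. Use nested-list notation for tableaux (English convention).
Insert each entry of the permutation into P by Schensted row insertion, recording in Q the position of each new cell.

Insert 2: appended to row 1. P = [[2]], Q = [[1]].
Insert 1: 1 bumps 2 from row 1; 2 starts row 2. P = [[1], [2]], Q = [[1], [2]].
Insert 5: appended to row 1. P = [[1, 5], [2]], Q = [[1, 3], [2]].
Insert 3: 3 bumps 5 from row 1; 5 appends to row 2. P = [[1, 3], [2, 5]], Q = [[1, 3], [2, 4]].
Insert 4: appended to row 1. P = [[1, 3, 4], [2, 5]], Q = [[1, 3, 5], [2, 4]].

So P = [[1, 3, 4], [2, 5]], Q = [[1, 3, 5], [2, 4]].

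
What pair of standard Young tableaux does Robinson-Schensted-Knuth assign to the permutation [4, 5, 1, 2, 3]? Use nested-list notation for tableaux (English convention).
P = [[1, 2, 3], [4, 5]], Q = [[1, 2, 5], [3, 4]]

Insert each entry of the permutation into P by Schensted row insertion, recording in Q the position of each new cell.

Insert 4: appended to row 1. P = [[4]].
Insert 5: appended to row 1. P = [[4, 5]].
Insert 1: 1 bumps 4 from row 1; 4 starts row 2. P = [[1, 5], [4]].
Insert 2: 2 bumps 5 from row 1; 5 appends to row 2. P = [[1, 2], [4, 5]].
Insert 3: appended to row 1. P = [[1, 2, 3], [4, 5]].

So P = [[1, 2, 3], [4, 5]], Q = [[1, 2, 5], [3, 4]].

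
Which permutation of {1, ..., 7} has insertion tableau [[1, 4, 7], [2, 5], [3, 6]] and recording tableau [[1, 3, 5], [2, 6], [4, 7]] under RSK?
Reverse the RSK construction: for i from n down to 1, find the cell of Q containing i, remove the entry at that cell from P, and reverse-bump it up through P; the value ejected from row 1 is w(i).

Step i=7: Q has 7 at row 3, column 2; remove 6 from row 3 of P and reverse-bump: 6 enters row 2 and ejects 5; 5 enters row 1 and ejects 4. So w(7) = 4. P is now [[1, 5, 7], [2, 6], [3]].
Step i=6: Q has 6 at row 2, column 2; remove 6 from row 2 of P and reverse-bump: 6 enters row 1 and ejects 5. So w(6) = 5. P is now [[1, 6, 7], [2], [3]].
Step i=5: Q has 5 at row 1, column 3; remove that cell from P, ejecting 7. So w(5) = 7. P is now [[1, 6], [2], [3]].
Step i=4: Q has 4 at row 3, column 1; remove 3 from row 3 of P and reverse-bump: 3 enters row 2 and ejects 2; 2 enters row 1 and ejects 1. So w(4) = 1. P is now [[2, 6], [3]].
Step i=3: Q has 3 at row 1, column 2; remove that cell from P, ejecting 6. So w(3) = 6. P is now [[2], [3]].
Step i=2: Q has 2 at row 2, column 1; remove 3 from row 2 of P and reverse-bump: 3 enters row 1 and ejects 2. So w(2) = 2. P is now [[3]].
Step i=1: Q has 1 at row 1, column 1; remove that cell from P, ejecting 3. So w(1) = 3. P is now [].

So w = 3 2 6 1 7 5 4.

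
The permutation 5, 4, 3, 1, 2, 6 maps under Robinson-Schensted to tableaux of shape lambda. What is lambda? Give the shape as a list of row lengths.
[3, 1, 1, 1]

Row-insert each entry into an empty tableau.

After inserting 5: P = [[5]].
After inserting 4: P = [[4], [5]].
After inserting 3: P = [[3], [4], [5]].
After inserting 1: P = [[1], [3], [4], [5]].
After inserting 2: P = [[1, 2], [3], [4], [5]].
After inserting 6: P = [[1, 2, 6], [3], [4], [5]].

The final insertion tableau P = [[1, 2, 6], [3], [4], [5]] has shape [3, 1, 1, 1].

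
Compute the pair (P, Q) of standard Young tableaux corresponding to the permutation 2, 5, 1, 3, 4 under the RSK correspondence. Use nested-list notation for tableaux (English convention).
P = [[1, 3, 4], [2, 5]], Q = [[1, 2, 5], [3, 4]]

Insert each entry of the permutation into P by Schensted row insertion, recording in Q the position of each new cell.

Insert 2: appended to row 1. P = [[2]].
Insert 5: appended to row 1. P = [[2, 5]].
Insert 1: 1 bumps 2 from row 1; 2 starts row 2. P = [[1, 5], [2]].
Insert 3: 3 bumps 5 from row 1; 5 appends to row 2. P = [[1, 3], [2, 5]].
Insert 4: appended to row 1. P = [[1, 3, 4], [2, 5]].

So P = [[1, 3, 4], [2, 5]], Q = [[1, 2, 5], [3, 4]].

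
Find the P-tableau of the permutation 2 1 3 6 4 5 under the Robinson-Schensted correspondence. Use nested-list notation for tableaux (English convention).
Insert 2: appended to row 1. P = [[2]].
Insert 1: 1 bumps 2 from row 1; 2 starts row 2. P = [[1], [2]].
Insert 3: appended to row 1. P = [[1, 3], [2]].
Insert 6: appended to row 1. P = [[1, 3, 6], [2]].
Insert 4: 4 bumps 6 from row 1; 6 appends to row 2. P = [[1, 3, 4], [2, 6]].
Insert 5: appended to row 1. P = [[1, 3, 4, 5], [2, 6]].

So P = [[1, 3, 4, 5], [2, 6]].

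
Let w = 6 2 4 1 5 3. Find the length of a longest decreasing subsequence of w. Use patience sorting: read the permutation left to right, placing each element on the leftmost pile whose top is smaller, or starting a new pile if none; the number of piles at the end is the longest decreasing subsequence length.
6: new pile. tops = [6]
2: new pile. tops = [6, 2]
4: onto pile 2 (replacing 2). tops = [6, 4]
1: new pile. tops = [6, 4, 1]
5: onto pile 2 (replacing 4). tops = [6, 5, 1]
3: onto pile 3 (replacing 1). tops = [6, 5, 3]

3 piles, so the longest decreasing subsequence has length 3.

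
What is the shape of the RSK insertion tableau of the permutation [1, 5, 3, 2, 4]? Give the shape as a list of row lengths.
Row-insert each entry into an empty tableau.

After inserting 1: P = [[1]].
After inserting 5: P = [[1, 5]].
After inserting 3: P = [[1, 3], [5]].
After inserting 2: P = [[1, 2], [3], [5]].
After inserting 4: P = [[1, 2, 4], [3], [5]].

The final insertion tableau P = [[1, 2, 4], [3], [5]] has shape [3, 1, 1].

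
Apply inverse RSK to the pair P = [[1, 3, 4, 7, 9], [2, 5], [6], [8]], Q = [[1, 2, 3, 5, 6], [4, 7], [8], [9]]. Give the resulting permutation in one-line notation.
Reverse the RSK construction: for i from n down to 1, find the cell of Q containing i, remove the entry at that cell from P, and reverse-bump it up through P; the value ejected from row 1 is w(i).

Step i=9: Q has 9 at row 4, column 1; remove 8 from row 4 of P and reverse-bump: 8 enters row 3 and ejects 6; 6 enters row 2 and ejects 5; 5 enters row 1 and ejects 4. So w(9) = 4. P is now [[1, 3, 5, 7, 9], [2, 6], [8]].
Step i=8: Q has 8 at row 3, column 1; remove 8 from row 3 of P and reverse-bump: 8 enters row 2 and ejects 6; 6 enters row 1 and ejects 5. So w(8) = 5. P is now [[1, 3, 6, 7, 9], [2, 8]].
Step i=7: Q has 7 at row 2, column 2; remove 8 from row 2 of P and reverse-bump: 8 enters row 1 and ejects 7. So w(7) = 7. P is now [[1, 3, 6, 8, 9], [2]].
Step i=6: Q has 6 at row 1, column 5; remove that cell from P, ejecting 9. So w(6) = 9. P is now [[1, 3, 6, 8], [2]].
Step i=5: Q has 5 at row 1, column 4; remove that cell from P, ejecting 8. So w(5) = 8. P is now [[1, 3, 6], [2]].
Step i=4: Q has 4 at row 2, column 1; remove 2 from row 2 of P and reverse-bump: 2 enters row 1 and ejects 1. So w(4) = 1. P is now [[2, 3, 6]].
Step i=3: Q has 3 at row 1, column 3; remove that cell from P, ejecting 6. So w(3) = 6. P is now [[2, 3]].
Step i=2: Q has 2 at row 1, column 2; remove that cell from P, ejecting 3. So w(2) = 3. P is now [[2]].
Step i=1: Q has 1 at row 1, column 1; remove that cell from P, ejecting 2. So w(1) = 2. P is now [].

So w = 2 3 6 1 8 9 7 5 4.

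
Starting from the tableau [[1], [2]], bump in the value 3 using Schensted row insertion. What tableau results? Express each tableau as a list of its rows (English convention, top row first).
[[1, 3], [2]]

3 is larger than every entry of row 1, so it is appended to row 1. The new tableau is [[1, 3], [2]].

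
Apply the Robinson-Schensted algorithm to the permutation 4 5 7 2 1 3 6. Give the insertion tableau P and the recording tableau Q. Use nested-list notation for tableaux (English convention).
P = [[1, 3, 6], [2, 5, 7], [4]], Q = [[1, 2, 3], [4, 6, 7], [5]]

Insert each entry of the permutation into P by Schensted row insertion, recording in Q the position of each new cell.

After inserting 4: P = [[4]].
After inserting 5: P = [[4, 5]].
After inserting 7: P = [[4, 5, 7]].
After inserting 2: P = [[2, 5, 7], [4]].
After inserting 1: P = [[1, 5, 7], [2], [4]].
After inserting 3: P = [[1, 3, 7], [2, 5], [4]].
After inserting 6: P = [[1, 3, 6], [2, 5, 7], [4]].

So P = [[1, 3, 6], [2, 5, 7], [4]], Q = [[1, 2, 3], [4, 6, 7], [5]].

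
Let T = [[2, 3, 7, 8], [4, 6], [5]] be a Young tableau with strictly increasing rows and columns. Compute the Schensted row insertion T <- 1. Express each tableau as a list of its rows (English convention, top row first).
In row 1, 1 replaces 2 (the leftmost entry greater than 1); 2 is bumped to row 2. In row 2, 2 replaces 4 (the leftmost entry greater than 2); 4 is bumped to row 3. In row 3, 4 replaces 5 (the leftmost entry greater than 4); 5 is bumped to row 4. 5 starts a new row 4. The new tableau is [[1, 3, 7, 8], [2, 6], [4], [5]].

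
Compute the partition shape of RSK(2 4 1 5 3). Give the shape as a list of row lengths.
[3, 2]

Row-insert each entry into an empty tableau.

After inserting 2: P = [[2]].
After inserting 4: P = [[2, 4]].
After inserting 1: P = [[1, 4], [2]].
After inserting 5: P = [[1, 4, 5], [2]].
After inserting 3: P = [[1, 3, 5], [2, 4]].

The final insertion tableau P = [[1, 3, 5], [2, 4]] has shape [3, 2].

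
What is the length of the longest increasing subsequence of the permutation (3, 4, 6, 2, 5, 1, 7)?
4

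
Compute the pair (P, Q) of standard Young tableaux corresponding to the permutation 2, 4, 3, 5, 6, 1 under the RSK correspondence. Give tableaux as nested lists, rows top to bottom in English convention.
Insert each entry of the permutation into P by Schensted row insertion, recording in Q the position of each new cell.

Insert 2: appended to row 1. P = [[2]], Q = [[1]].
Insert 4: appended to row 1. P = [[2, 4]], Q = [[1, 2]].
Insert 3: 3 bumps 4 from row 1; 4 starts row 2. P = [[2, 3], [4]], Q = [[1, 2], [3]].
Insert 5: appended to row 1. P = [[2, 3, 5], [4]], Q = [[1, 2, 4], [3]].
Insert 6: appended to row 1. P = [[2, 3, 5, 6], [4]], Q = [[1, 2, 4, 5], [3]].
Insert 1: 1 bumps 2 from row 1; 2 bumps 4 from row 2; 4 starts row 3. P = [[1, 3, 5, 6], [2], [4]], Q = [[1, 2, 4, 5], [3], [6]].

So P = [[1, 3, 5, 6], [2], [4]], Q = [[1, 2, 4, 5], [3], [6]].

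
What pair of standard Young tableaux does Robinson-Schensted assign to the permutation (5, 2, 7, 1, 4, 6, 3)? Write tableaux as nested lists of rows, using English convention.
Insert each entry of the permutation into P by Schensted row insertion, recording in Q the position of each new cell.

After inserting 5: P = [[5]].
After inserting 2: P = [[2], [5]].
After inserting 7: P = [[2, 7], [5]].
After inserting 1: P = [[1, 7], [2], [5]].
After inserting 4: P = [[1, 4], [2, 7], [5]].
After inserting 6: P = [[1, 4, 6], [2, 7], [5]].
After inserting 3: P = [[1, 3, 6], [2, 4], [5, 7]].

So P = [[1, 3, 6], [2, 4], [5, 7]], Q = [[1, 3, 6], [2, 5], [4, 7]].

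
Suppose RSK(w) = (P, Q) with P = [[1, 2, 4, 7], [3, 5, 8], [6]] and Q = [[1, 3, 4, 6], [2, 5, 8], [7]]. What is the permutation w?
3 1 2 6 5 8 4 7

Reverse the RSK construction: for i from n down to 1, find the cell of Q containing i, remove the entry at that cell from P, and reverse-bump it up through P; the value ejected from row 1 is w(i).

Step i=8: Q has 8 at row 2, column 3; remove 8 from row 2 of P and reverse-bump: 8 enters row 1 and ejects 7. So w(8) = 7. P is now [[1, 2, 4, 8], [3, 5], [6]].
Step i=7: Q has 7 at row 3, column 1; remove 6 from row 3 of P and reverse-bump: 6 enters row 2 and ejects 5; 5 enters row 1 and ejects 4. So w(7) = 4. P is now [[1, 2, 5, 8], [3, 6]].
Step i=6: Q has 6 at row 1, column 4; remove that cell from P, ejecting 8. So w(6) = 8. P is now [[1, 2, 5], [3, 6]].
Step i=5: Q has 5 at row 2, column 2; remove 6 from row 2 of P and reverse-bump: 6 enters row 1 and ejects 5. So w(5) = 5. P is now [[1, 2, 6], [3]].
Step i=4: Q has 4 at row 1, column 3; remove that cell from P, ejecting 6. So w(4) = 6. P is now [[1, 2], [3]].
Step i=3: Q has 3 at row 1, column 2; remove that cell from P, ejecting 2. So w(3) = 2. P is now [[1], [3]].
Step i=2: Q has 2 at row 2, column 1; remove 3 from row 2 of P and reverse-bump: 3 enters row 1 and ejects 1. So w(2) = 1. P is now [[3]].
Step i=1: Q has 1 at row 1, column 1; remove that cell from P, ejecting 3. So w(1) = 3. P is now [].

So w = 3 1 2 6 5 8 4 7.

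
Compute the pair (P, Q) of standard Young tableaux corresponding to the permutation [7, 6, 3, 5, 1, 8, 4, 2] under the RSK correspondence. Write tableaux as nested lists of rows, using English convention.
Insert each entry of the permutation into P by Schensted row insertion, recording in Q the position of each new cell.

Insert 7: appended to row 1. P = [[7]].
Insert 6: 6 bumps 7 from row 1; 7 starts row 2. P = [[6], [7]].
Insert 3: 3 bumps 6 from row 1; 6 bumps 7 from row 2; 7 starts row 3. P = [[3], [6], [7]].
Insert 5: appended to row 1. P = [[3, 5], [6], [7]].
Insert 1: 1 bumps 3 from row 1; 3 bumps 6 from row 2; 6 bumps 7 from row 3; 7 starts row 4. P = [[1, 5], [3], [6], [7]].
Insert 8: appended to row 1. P = [[1, 5, 8], [3], [6], [7]].
Insert 4: 4 bumps 5 from row 1; 5 appends to row 2. P = [[1, 4, 8], [3, 5], [6], [7]].
Insert 2: 2 bumps 4 from row 1; 4 bumps 5 from row 2; 5 bumps 6 from row 3; 6 bumps 7 from row 4; 7 starts row 5. P = [[1, 2, 8], [3, 4], [5], [6], [7]].

So P = [[1, 2, 8], [3, 4], [5], [6], [7]], Q = [[1, 4, 6], [2, 7], [3], [5], [8]].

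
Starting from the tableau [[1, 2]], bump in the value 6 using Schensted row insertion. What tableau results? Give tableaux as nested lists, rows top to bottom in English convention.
6 is larger than every entry of row 1, so it is appended to row 1. The new tableau is [[1, 2, 6]].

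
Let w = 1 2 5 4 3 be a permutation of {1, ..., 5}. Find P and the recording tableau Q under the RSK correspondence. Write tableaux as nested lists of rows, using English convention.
Insert each entry of the permutation into P by Schensted row insertion, recording in Q the position of each new cell.

Insert 1: appended to row 1. P = [[1]].
Insert 2: appended to row 1. P = [[1, 2]].
Insert 5: appended to row 1. P = [[1, 2, 5]].
Insert 4: 4 bumps 5 from row 1; 5 starts row 2. P = [[1, 2, 4], [5]].
Insert 3: 3 bumps 4 from row 1; 4 bumps 5 from row 2; 5 starts row 3. P = [[1, 2, 3], [4], [5]].

So P = [[1, 2, 3], [4], [5]], Q = [[1, 2, 3], [4], [5]].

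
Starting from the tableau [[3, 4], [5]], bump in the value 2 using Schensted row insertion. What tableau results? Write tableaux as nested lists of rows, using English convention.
In row 1, 2 replaces 3 (the leftmost entry greater than 2); 3 is bumped to row 2. In row 2, 3 replaces 5 (the leftmost entry greater than 3); 5 is bumped to row 3. 5 starts a new row 3. The new tableau is [[2, 4], [3], [5]].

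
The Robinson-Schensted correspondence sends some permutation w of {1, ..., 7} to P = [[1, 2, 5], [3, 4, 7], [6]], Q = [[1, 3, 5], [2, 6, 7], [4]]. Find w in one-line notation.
6 3 4 1 7 2 5

Reverse the RSK construction: for i from n down to 1, find the cell of Q containing i, remove the entry at that cell from P, and reverse-bump it up through P; the value ejected from row 1 is w(i).

Step i=7: Q has 7 at row 2, column 3; remove 7 from row 2 of P and reverse-bump: 7 enters row 1 and ejects 5. So w(7) = 5. P is now [[1, 2, 7], [3, 4], [6]].
Step i=6: Q has 6 at row 2, column 2; remove 4 from row 2 of P and reverse-bump: 4 enters row 1 and ejects 2. So w(6) = 2. P is now [[1, 4, 7], [3], [6]].
Step i=5: Q has 5 at row 1, column 3; remove that cell from P, ejecting 7. So w(5) = 7. P is now [[1, 4], [3], [6]].
Step i=4: Q has 4 at row 3, column 1; remove 6 from row 3 of P and reverse-bump: 6 enters row 2 and ejects 3; 3 enters row 1 and ejects 1. So w(4) = 1. P is now [[3, 4], [6]].
Step i=3: Q has 3 at row 1, column 2; remove that cell from P, ejecting 4. So w(3) = 4. P is now [[3], [6]].
Step i=2: Q has 2 at row 2, column 1; remove 6 from row 2 of P and reverse-bump: 6 enters row 1 and ejects 3. So w(2) = 3. P is now [[6]].
Step i=1: Q has 1 at row 1, column 1; remove that cell from P, ejecting 6. So w(1) = 6. P is now [].

So w = 6 3 4 1 7 2 5.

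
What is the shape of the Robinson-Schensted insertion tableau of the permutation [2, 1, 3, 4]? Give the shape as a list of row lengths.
Row-insert each entry into an empty tableau.

After inserting 2: P = [[2]].
After inserting 1: P = [[1], [2]].
After inserting 3: P = [[1, 3], [2]].
After inserting 4: P = [[1, 3, 4], [2]].

The final insertion tableau P = [[1, 3, 4], [2]] has shape [3, 1].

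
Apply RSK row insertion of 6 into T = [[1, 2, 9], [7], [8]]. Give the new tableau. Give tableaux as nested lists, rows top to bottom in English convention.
[[1, 2, 6], [7, 9], [8]]

In row 1, 6 replaces 9 (the leftmost entry greater than 6); 9 is bumped to row 2. 9 is appended to row 2. The new tableau is [[1, 2, 6], [7, 9], [8]].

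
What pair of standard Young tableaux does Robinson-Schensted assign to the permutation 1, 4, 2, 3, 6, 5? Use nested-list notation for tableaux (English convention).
Insert each entry of the permutation into P by Schensted row insertion, recording in Q the position of each new cell.

After inserting 1: P = [[1]].
After inserting 4: P = [[1, 4]].
After inserting 2: P = [[1, 2], [4]].
After inserting 3: P = [[1, 2, 3], [4]].
After inserting 6: P = [[1, 2, 3, 6], [4]].
After inserting 5: P = [[1, 2, 3, 5], [4, 6]].

So P = [[1, 2, 3, 5], [4, 6]], Q = [[1, 2, 4, 5], [3, 6]].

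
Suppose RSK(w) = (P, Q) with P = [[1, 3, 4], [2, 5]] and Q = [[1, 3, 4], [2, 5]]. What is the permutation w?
2 1 3 5 4

Reverse the RSK construction: for i from n down to 1, find the cell of Q containing i, remove the entry at that cell from P, and reverse-bump it up through P; the value ejected from row 1 is w(i).

Step i=5: Q has 5 at row 2, column 2; remove 5 from row 2 of P and reverse-bump: 5 enters row 1 and ejects 4. So w(5) = 4. P is now [[1, 3, 5], [2]].
Step i=4: Q has 4 at row 1, column 3; remove that cell from P, ejecting 5. So w(4) = 5. P is now [[1, 3], [2]].
Step i=3: Q has 3 at row 1, column 2; remove that cell from P, ejecting 3. So w(3) = 3. P is now [[1], [2]].
Step i=2: Q has 2 at row 2, column 1; remove 2 from row 2 of P and reverse-bump: 2 enters row 1 and ejects 1. So w(2) = 1. P is now [[2]].
Step i=1: Q has 1 at row 1, column 1; remove that cell from P, ejecting 2. So w(1) = 2. P is now [].

So w = 2 1 3 5 4.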